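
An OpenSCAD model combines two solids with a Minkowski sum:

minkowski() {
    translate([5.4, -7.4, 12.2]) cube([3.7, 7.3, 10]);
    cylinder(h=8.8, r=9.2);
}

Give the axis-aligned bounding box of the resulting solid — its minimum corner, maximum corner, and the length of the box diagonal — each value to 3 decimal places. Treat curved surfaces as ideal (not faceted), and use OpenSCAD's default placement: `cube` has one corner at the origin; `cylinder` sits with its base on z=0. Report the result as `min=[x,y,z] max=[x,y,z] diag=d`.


A = translate([5.4, -7.4, 12.2]) cube([3.7, 7.3, 10]) → bbox [5.4,-7.4,12.2] .. [9.1,-0.1,22.2]
B = cylinder(h=8.8, r=9.2) → bbox [-9.2,-9.2,0] .. [9.2,9.2,8.8]
lo = A.lo+B.lo = [5.4-9.2, -7.4-9.2, 12.2+0] = [-3.800,-16.600,12.200]
hi = A.hi+B.hi = [9.1+9.2, -0.1+9.2, 22.2+8.8] = [18.300,9.100,31.000]
diag = √(22.1²+25.7²+18.8²) = √1502.34 = 38.760

min=[-3.800,-16.600,12.200] max=[18.300,9.100,31.000] diag=38.760


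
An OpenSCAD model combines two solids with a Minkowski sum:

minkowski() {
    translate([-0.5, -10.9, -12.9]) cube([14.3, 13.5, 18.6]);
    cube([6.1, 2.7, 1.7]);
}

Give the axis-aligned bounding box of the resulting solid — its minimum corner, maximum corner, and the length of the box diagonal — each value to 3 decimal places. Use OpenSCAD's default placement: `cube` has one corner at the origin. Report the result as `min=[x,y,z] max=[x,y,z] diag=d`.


min=[-0.500,-10.900,-12.900] max=[19.900,5.300,7.400] diag=33.026

A = translate([-0.5, -10.9, -12.9]) cube([14.3, 13.5, 18.6]) → bbox [-0.5,-10.9,-12.9] .. [13.8,2.6,5.7]
B = cube([6.1, 2.7, 1.7]) → bbox [0,0,0] .. [6.1,2.7,1.7]
lo = A.lo+B.lo = [-0.5+0, -10.9+0, -12.9+0] = [-0.500,-10.900,-12.900]
hi = A.hi+B.hi = [13.8+6.1, 2.6+2.7, 5.7+1.7] = [19.900,5.300,7.400]
diag = √(20.4²+16.2²+20.3²) = √1090.69 = 33.026


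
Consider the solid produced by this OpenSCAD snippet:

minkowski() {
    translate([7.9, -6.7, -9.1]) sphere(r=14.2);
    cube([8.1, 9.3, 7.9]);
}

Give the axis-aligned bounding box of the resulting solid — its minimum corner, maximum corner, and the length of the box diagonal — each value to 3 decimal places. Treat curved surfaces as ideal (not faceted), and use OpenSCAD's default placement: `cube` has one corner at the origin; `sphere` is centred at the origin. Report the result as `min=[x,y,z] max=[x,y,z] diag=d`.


min=[-6.300,-20.900,-23.300] max=[30.200,16.800,13.000] diag=63.806

A = translate([7.9, -6.7, -9.1]) sphere(r=14.2) → bbox [-6.3,-20.9,-23.3] .. [22.1,7.5,5.1]
B = cube([8.1, 9.3, 7.9]) → bbox [0,0,0] .. [8.1,9.3,7.9]
lo = A.lo+B.lo = [-6.3+0, -20.9+0, -23.3+0] = [-6.300,-20.900,-23.300]
hi = A.hi+B.hi = [22.1+8.1, 7.5+9.3, 5.1+7.9] = [30.200,16.800,13.000]
diag = √(36.5²+37.7²+36.3²) = √4071.23 = 63.806


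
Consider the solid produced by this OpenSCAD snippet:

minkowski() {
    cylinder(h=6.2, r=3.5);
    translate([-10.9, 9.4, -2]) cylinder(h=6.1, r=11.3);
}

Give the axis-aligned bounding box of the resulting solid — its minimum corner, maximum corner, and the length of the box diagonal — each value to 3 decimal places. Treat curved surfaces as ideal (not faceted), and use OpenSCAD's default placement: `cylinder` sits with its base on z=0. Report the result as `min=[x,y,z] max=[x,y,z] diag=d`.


min=[-25.700,-5.400,-2.000] max=[3.900,24.200,10.300] diag=43.630

A = translate([-10.9, 9.4, -2]) cylinder(h=6.1, r=11.3) → bbox [-22.2,-1.9,-2] .. [0.4,20.7,4.1]
B = cylinder(h=6.2, r=3.5) → bbox [-3.5,-3.5,0] .. [3.5,3.5,6.2]
lo = A.lo+B.lo = [-22.2-3.5, -1.9-3.5, -2+0] = [-25.700,-5.400,-2.000]
hi = A.hi+B.hi = [0.4+3.5, 20.7+3.5, 4.1+6.2] = [3.900,24.200,10.300]
diag = √(29.6²+29.6²+12.3²) = √1903.61 = 43.630


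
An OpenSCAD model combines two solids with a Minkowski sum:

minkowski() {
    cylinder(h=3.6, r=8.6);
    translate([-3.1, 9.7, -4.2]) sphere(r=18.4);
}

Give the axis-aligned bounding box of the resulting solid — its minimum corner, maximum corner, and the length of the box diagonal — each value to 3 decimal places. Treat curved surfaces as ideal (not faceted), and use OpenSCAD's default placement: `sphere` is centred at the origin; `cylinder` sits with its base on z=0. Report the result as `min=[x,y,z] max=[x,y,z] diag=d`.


min=[-30.100,-17.300,-22.600] max=[23.900,36.700,17.800] diag=86.395

A = translate([-3.1, 9.7, -4.2]) sphere(r=18.4) → bbox [-21.5,-8.7,-22.6] .. [15.3,28.1,14.2]
B = cylinder(h=3.6, r=8.6) → bbox [-8.6,-8.6,0] .. [8.6,8.6,3.6]
lo = A.lo+B.lo = [-21.5-8.6, -8.7-8.6, -22.6+0] = [-30.100,-17.300,-22.600]
hi = A.hi+B.hi = [15.3+8.6, 28.1+8.6, 14.2+3.6] = [23.900,36.700,17.800]
diag = √(54²+54²+40.4²) = √7464.16 = 86.395


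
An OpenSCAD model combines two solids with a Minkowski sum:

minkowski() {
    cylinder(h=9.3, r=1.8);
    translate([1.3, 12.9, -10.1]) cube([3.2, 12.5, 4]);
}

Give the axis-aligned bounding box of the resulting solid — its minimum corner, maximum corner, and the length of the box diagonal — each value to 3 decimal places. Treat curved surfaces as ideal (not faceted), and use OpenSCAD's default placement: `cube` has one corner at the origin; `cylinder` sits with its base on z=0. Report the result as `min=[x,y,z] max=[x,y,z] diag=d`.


A = translate([1.3, 12.9, -10.1]) cube([3.2, 12.5, 4]) → bbox [1.3,12.9,-10.1] .. [4.5,25.4,-6.1]
B = cylinder(h=9.3, r=1.8) → bbox [-1.8,-1.8,0] .. [1.8,1.8,9.3]
lo = A.lo+B.lo = [1.3-1.8, 12.9-1.8, -10.1+0] = [-0.500,11.100,-10.100]
hi = A.hi+B.hi = [4.5+1.8, 25.4+1.8, -6.1+9.3] = [6.300,27.200,3.200]
diag = √(6.8²+16.1²+13.3²) = √482.34 = 21.962

min=[-0.500,11.100,-10.100] max=[6.300,27.200,3.200] diag=21.962


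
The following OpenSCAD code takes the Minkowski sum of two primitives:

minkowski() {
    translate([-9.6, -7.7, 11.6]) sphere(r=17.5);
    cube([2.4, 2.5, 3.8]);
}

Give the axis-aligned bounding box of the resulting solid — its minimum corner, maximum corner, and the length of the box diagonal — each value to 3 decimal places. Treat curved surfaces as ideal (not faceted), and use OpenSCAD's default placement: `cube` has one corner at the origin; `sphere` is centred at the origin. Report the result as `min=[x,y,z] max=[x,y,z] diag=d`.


A = translate([-9.6, -7.7, 11.6]) sphere(r=17.5) → bbox [-27.1,-25.2,-5.9] .. [7.9,9.8,29.1]
B = cube([2.4, 2.5, 3.8]) → bbox [0,0,0] .. [2.4,2.5,3.8]
lo = A.lo+B.lo = [-27.1+0, -25.2+0, -5.9+0] = [-27.100,-25.200,-5.900]
hi = A.hi+B.hi = [7.9+2.4, 9.8+2.5, 29.1+3.8] = [10.300,12.300,32.900]
diag = √(37.4²+37.5²+38.8²) = √4310.45 = 65.654

min=[-27.100,-25.200,-5.900] max=[10.300,12.300,32.900] diag=65.654


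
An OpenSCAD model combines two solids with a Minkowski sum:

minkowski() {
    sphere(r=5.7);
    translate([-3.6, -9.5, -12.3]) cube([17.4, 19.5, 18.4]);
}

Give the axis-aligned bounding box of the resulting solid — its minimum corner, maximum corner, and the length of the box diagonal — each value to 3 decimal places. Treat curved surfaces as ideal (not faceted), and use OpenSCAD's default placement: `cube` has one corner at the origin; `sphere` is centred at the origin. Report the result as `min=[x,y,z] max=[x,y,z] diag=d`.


A = translate([-3.6, -9.5, -12.3]) cube([17.4, 19.5, 18.4]) → bbox [-3.6,-9.5,-12.3] .. [13.8,10,6.1]
B = sphere(r=5.7) → bbox [-5.7,-5.7,-5.7] .. [5.7,5.7,5.7]
lo = A.lo+B.lo = [-3.6-5.7, -9.5-5.7, -12.3-5.7] = [-9.300,-15.200,-18.000]
hi = A.hi+B.hi = [13.8+5.7, 10+5.7, 6.1+5.7] = [19.500,15.700,11.800]
diag = √(28.8²+30.9²+29.8²) = √2672.29 = 51.694

min=[-9.300,-15.200,-18.000] max=[19.500,15.700,11.800] diag=51.694


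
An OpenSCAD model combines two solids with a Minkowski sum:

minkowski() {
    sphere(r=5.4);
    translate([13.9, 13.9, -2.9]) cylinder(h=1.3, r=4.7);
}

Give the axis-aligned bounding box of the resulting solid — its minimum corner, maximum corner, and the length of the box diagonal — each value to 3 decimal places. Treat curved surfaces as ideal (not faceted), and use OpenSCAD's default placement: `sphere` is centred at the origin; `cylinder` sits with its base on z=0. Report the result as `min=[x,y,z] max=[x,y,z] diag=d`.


A = translate([13.9, 13.9, -2.9]) cylinder(h=1.3, r=4.7) → bbox [9.2,9.2,-2.9] .. [18.6,18.6,-1.6]
B = sphere(r=5.4) → bbox [-5.4,-5.4,-5.4] .. [5.4,5.4,5.4]
lo = A.lo+B.lo = [9.2-5.4, 9.2-5.4, -2.9-5.4] = [3.800,3.800,-8.300]
hi = A.hi+B.hi = [18.6+5.4, 18.6+5.4, -1.6+5.4] = [24.000,24.000,3.800]
diag = √(20.2²+20.2²+12.1²) = √962.49 = 31.024

min=[3.800,3.800,-8.300] max=[24.000,24.000,3.800] diag=31.024


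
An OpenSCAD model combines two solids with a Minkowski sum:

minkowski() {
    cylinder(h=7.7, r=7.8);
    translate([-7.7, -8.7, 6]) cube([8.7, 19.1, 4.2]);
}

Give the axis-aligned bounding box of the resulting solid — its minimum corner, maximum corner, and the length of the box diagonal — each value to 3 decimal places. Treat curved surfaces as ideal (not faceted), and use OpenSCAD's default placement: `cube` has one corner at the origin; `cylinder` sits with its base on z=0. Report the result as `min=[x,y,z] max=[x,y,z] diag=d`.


min=[-15.500,-16.500,6.000] max=[8.800,18.200,17.900] diag=44.002

A = translate([-7.7, -8.7, 6]) cube([8.7, 19.1, 4.2]) → bbox [-7.7,-8.7,6] .. [1,10.4,10.2]
B = cylinder(h=7.7, r=7.8) → bbox [-7.8,-7.8,0] .. [7.8,7.8,7.7]
lo = A.lo+B.lo = [-7.7-7.8, -8.7-7.8, 6+0] = [-15.500,-16.500,6.000]
hi = A.hi+B.hi = [1+7.8, 10.4+7.8, 10.2+7.7] = [8.800,18.200,17.900]
diag = √(24.3²+34.7²+11.9²) = √1936.19 = 44.002


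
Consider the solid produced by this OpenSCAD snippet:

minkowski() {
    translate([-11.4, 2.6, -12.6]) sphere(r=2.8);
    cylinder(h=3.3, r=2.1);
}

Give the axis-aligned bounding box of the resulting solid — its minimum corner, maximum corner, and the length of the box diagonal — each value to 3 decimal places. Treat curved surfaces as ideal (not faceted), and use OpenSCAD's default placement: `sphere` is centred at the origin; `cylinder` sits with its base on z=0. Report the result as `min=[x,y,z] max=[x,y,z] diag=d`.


A = translate([-11.4, 2.6, -12.6]) sphere(r=2.8) → bbox [-14.2,-0.2,-15.4] .. [-8.6,5.4,-9.8]
B = cylinder(h=3.3, r=2.1) → bbox [-2.1,-2.1,0] .. [2.1,2.1,3.3]
lo = A.lo+B.lo = [-14.2-2.1, -0.2-2.1, -15.4+0] = [-16.300,-2.300,-15.400]
hi = A.hi+B.hi = [-8.6+2.1, 5.4+2.1, -9.8+3.3] = [-6.500,7.500,-6.500]
diag = √(9.8²+9.8²+8.9²) = √271.29 = 16.471

min=[-16.300,-2.300,-15.400] max=[-6.500,7.500,-6.500] diag=16.471


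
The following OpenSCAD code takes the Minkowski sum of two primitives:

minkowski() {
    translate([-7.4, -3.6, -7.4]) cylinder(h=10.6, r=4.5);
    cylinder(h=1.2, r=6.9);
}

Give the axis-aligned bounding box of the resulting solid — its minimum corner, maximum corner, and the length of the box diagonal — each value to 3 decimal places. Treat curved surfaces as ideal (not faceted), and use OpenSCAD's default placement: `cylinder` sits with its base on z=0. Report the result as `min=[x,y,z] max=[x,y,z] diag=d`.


A = translate([-7.4, -3.6, -7.4]) cylinder(h=10.6, r=4.5) → bbox [-11.9,-8.1,-7.4] .. [-2.9,0.9,3.2]
B = cylinder(h=1.2, r=6.9) → bbox [-6.9,-6.9,0] .. [6.9,6.9,1.2]
lo = A.lo+B.lo = [-11.9-6.9, -8.1-6.9, -7.4+0] = [-18.800,-15.000,-7.400]
hi = A.hi+B.hi = [-2.9+6.9, 0.9+6.9, 3.2+1.2] = [4.000,7.800,4.400]
diag = √(22.8²+22.8²+11.8²) = √1178.92 = 34.335

min=[-18.800,-15.000,-7.400] max=[4.000,7.800,4.400] diag=34.335


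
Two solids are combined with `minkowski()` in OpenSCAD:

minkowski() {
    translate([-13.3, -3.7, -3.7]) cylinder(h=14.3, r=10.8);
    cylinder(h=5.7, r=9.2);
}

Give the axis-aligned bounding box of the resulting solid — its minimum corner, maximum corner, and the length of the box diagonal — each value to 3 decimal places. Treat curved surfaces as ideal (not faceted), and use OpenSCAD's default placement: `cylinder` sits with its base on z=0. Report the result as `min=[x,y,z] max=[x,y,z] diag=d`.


A = translate([-13.3, -3.7, -3.7]) cylinder(h=14.3, r=10.8) → bbox [-24.1,-14.5,-3.7] .. [-2.5,7.1,10.6]
B = cylinder(h=5.7, r=9.2) → bbox [-9.2,-9.2,0] .. [9.2,9.2,5.7]
lo = A.lo+B.lo = [-24.1-9.2, -14.5-9.2, -3.7+0] = [-33.300,-23.700,-3.700]
hi = A.hi+B.hi = [-2.5+9.2, 7.1+9.2, 10.6+5.7] = [6.700,16.300,16.300]
diag = √(40²+40²+20²) = √3600 = 60.000

min=[-33.300,-23.700,-3.700] max=[6.700,16.300,16.300] diag=60.000


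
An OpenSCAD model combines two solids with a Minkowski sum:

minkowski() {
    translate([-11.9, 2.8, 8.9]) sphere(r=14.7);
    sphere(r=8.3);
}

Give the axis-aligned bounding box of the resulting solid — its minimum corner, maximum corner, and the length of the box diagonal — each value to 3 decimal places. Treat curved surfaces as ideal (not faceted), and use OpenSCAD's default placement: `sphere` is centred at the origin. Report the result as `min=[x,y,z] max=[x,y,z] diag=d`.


min=[-34.900,-20.200,-14.100] max=[11.100,25.800,31.900] diag=79.674

A = translate([-11.9, 2.8, 8.9]) sphere(r=14.7) → bbox [-26.6,-11.9,-5.8] .. [2.8,17.5,23.6]
B = sphere(r=8.3) → bbox [-8.3,-8.3,-8.3] .. [8.3,8.3,8.3]
lo = A.lo+B.lo = [-26.6-8.3, -11.9-8.3, -5.8-8.3] = [-34.900,-20.200,-14.100]
hi = A.hi+B.hi = [2.8+8.3, 17.5+8.3, 23.6+8.3] = [11.100,25.800,31.900]
diag = √(46²+46²+46²) = √6348 = 79.674


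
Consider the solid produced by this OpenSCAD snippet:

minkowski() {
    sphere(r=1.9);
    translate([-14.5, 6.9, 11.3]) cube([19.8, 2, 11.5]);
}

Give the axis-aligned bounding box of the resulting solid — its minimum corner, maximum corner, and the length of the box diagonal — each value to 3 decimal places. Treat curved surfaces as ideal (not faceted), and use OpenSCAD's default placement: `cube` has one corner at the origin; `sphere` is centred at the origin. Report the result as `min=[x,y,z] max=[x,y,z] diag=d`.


A = translate([-14.5, 6.9, 11.3]) cube([19.8, 2, 11.5]) → bbox [-14.5,6.9,11.3] .. [5.3,8.9,22.8]
B = sphere(r=1.9) → bbox [-1.9,-1.9,-1.9] .. [1.9,1.9,1.9]
lo = A.lo+B.lo = [-14.5-1.9, 6.9-1.9, 11.3-1.9] = [-16.400,5.000,9.400]
hi = A.hi+B.hi = [5.3+1.9, 8.9+1.9, 22.8+1.9] = [7.200,10.800,24.700]
diag = √(23.6²+5.8²+15.3²) = √824.69 = 28.717

min=[-16.400,5.000,9.400] max=[7.200,10.800,24.700] diag=28.717


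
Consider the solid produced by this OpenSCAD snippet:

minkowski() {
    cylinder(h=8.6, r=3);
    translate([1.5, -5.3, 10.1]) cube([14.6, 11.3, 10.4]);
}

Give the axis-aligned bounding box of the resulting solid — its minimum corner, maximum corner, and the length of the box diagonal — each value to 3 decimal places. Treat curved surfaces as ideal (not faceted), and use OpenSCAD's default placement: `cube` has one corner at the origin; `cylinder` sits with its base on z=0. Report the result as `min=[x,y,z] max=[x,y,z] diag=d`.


min=[-1.500,-8.300,10.100] max=[19.100,9.000,29.100] diag=32.934

A = translate([1.5, -5.3, 10.1]) cube([14.6, 11.3, 10.4]) → bbox [1.5,-5.3,10.1] .. [16.1,6,20.5]
B = cylinder(h=8.6, r=3) → bbox [-3,-3,0] .. [3,3,8.6]
lo = A.lo+B.lo = [1.5-3, -5.3-3, 10.1+0] = [-1.500,-8.300,10.100]
hi = A.hi+B.hi = [16.1+3, 6+3, 20.5+8.6] = [19.100,9.000,29.100]
diag = √(20.6²+17.3²+19²) = √1084.65 = 32.934


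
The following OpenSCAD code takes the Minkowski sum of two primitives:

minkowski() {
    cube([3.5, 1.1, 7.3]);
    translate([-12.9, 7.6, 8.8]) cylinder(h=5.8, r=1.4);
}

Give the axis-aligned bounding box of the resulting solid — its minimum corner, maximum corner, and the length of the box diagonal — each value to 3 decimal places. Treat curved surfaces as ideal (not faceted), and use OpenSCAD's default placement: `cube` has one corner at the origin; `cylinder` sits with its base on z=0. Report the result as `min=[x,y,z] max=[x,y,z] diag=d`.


min=[-14.300,6.200,8.800] max=[-8.000,10.100,21.900] diag=15.050

A = translate([-12.9, 7.6, 8.8]) cylinder(h=5.8, r=1.4) → bbox [-14.3,6.2,8.8] .. [-11.5,9,14.6]
B = cube([3.5, 1.1, 7.3]) → bbox [0,0,0] .. [3.5,1.1,7.3]
lo = A.lo+B.lo = [-14.3+0, 6.2+0, 8.8+0] = [-14.300,6.200,8.800]
hi = A.hi+B.hi = [-11.5+3.5, 9+1.1, 14.6+7.3] = [-8.000,10.100,21.900]
diag = √(6.3²+3.9²+13.1²) = √226.51 = 15.050


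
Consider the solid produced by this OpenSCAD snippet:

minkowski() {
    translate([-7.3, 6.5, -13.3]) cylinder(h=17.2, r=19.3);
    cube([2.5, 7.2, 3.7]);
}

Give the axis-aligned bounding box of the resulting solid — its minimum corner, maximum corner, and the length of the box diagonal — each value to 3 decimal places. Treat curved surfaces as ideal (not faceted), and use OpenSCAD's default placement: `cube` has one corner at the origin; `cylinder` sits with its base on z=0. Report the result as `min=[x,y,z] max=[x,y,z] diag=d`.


min=[-26.600,-12.800,-13.300] max=[14.500,33.000,7.600] diag=64.990

A = translate([-7.3, 6.5, -13.3]) cylinder(h=17.2, r=19.3) → bbox [-26.6,-12.8,-13.3] .. [12,25.8,3.9]
B = cube([2.5, 7.2, 3.7]) → bbox [0,0,0] .. [2.5,7.2,3.7]
lo = A.lo+B.lo = [-26.6+0, -12.8+0, -13.3+0] = [-26.600,-12.800,-13.300]
hi = A.hi+B.hi = [12+2.5, 25.8+7.2, 3.9+3.7] = [14.500,33.000,7.600]
diag = √(41.1²+45.8²+20.9²) = √4223.66 = 64.990


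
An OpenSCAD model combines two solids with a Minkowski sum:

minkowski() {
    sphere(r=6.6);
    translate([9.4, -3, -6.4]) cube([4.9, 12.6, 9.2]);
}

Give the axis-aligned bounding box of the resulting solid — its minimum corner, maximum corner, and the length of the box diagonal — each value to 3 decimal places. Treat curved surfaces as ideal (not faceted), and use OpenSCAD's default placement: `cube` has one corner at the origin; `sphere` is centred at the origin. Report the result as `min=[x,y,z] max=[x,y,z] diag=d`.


min=[2.800,-9.600,-13.000] max=[20.900,16.200,9.400] diag=38.665

A = translate([9.4, -3, -6.4]) cube([4.9, 12.6, 9.2]) → bbox [9.4,-3,-6.4] .. [14.3,9.6,2.8]
B = sphere(r=6.6) → bbox [-6.6,-6.6,-6.6] .. [6.6,6.6,6.6]
lo = A.lo+B.lo = [9.4-6.6, -3-6.6, -6.4-6.6] = [2.800,-9.600,-13.000]
hi = A.hi+B.hi = [14.3+6.6, 9.6+6.6, 2.8+6.6] = [20.900,16.200,9.400]
diag = √(18.1²+25.8²+22.4²) = √1495.01 = 38.665


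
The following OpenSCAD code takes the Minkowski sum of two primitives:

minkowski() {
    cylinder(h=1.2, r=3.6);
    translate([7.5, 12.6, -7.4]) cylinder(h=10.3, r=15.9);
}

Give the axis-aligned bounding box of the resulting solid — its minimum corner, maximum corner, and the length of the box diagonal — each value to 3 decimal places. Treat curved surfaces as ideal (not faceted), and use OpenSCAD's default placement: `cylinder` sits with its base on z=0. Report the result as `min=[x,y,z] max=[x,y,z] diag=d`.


A = translate([7.5, 12.6, -7.4]) cylinder(h=10.3, r=15.9) → bbox [-8.4,-3.3,-7.4] .. [23.4,28.5,2.9]
B = cylinder(h=1.2, r=3.6) → bbox [-3.6,-3.6,0] .. [3.6,3.6,1.2]
lo = A.lo+B.lo = [-8.4-3.6, -3.3-3.6, -7.4+0] = [-12.000,-6.900,-7.400]
hi = A.hi+B.hi = [23.4+3.6, 28.5+3.6, 2.9+1.2] = [27.000,32.100,4.100]
diag = √(39²+39²+11.5²) = √3174.25 = 56.340

min=[-12.000,-6.900,-7.400] max=[27.000,32.100,4.100] diag=56.340


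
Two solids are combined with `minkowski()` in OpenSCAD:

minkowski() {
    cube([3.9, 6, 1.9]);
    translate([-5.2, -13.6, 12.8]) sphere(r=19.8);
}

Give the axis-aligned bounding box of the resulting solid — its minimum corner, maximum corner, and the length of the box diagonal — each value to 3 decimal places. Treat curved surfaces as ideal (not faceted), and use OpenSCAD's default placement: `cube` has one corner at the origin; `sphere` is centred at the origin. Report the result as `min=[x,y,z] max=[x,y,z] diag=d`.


A = translate([-5.2, -13.6, 12.8]) sphere(r=19.8) → bbox [-25,-33.4,-7] .. [14.6,6.2,32.6]
B = cube([3.9, 6, 1.9]) → bbox [0,0,0] .. [3.9,6,1.9]
lo = A.lo+B.lo = [-25+0, -33.4+0, -7+0] = [-25.000,-33.400,-7.000]
hi = A.hi+B.hi = [14.6+3.9, 6.2+6, 32.6+1.9] = [18.500,12.200,34.500]
diag = √(43.5²+45.6²+41.5²) = √5693.86 = 75.458

min=[-25.000,-33.400,-7.000] max=[18.500,12.200,34.500] diag=75.458


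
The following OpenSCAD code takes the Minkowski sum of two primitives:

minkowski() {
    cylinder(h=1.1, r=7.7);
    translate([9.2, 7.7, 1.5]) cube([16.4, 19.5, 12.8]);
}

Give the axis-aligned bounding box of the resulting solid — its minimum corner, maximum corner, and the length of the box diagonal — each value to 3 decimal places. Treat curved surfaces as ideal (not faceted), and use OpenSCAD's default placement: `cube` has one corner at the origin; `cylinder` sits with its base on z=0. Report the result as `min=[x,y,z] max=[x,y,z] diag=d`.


min=[1.500,0.000,1.500] max=[33.300,34.900,15.400] diag=49.218

A = translate([9.2, 7.7, 1.5]) cube([16.4, 19.5, 12.8]) → bbox [9.2,7.7,1.5] .. [25.6,27.2,14.3]
B = cylinder(h=1.1, r=7.7) → bbox [-7.7,-7.7,0] .. [7.7,7.7,1.1]
lo = A.lo+B.lo = [9.2-7.7, 7.7-7.7, 1.5+0] = [1.500,0.000,1.500]
hi = A.hi+B.hi = [25.6+7.7, 27.2+7.7, 14.3+1.1] = [33.300,34.900,15.400]
diag = √(31.8²+34.9²+13.9²) = √2422.46 = 49.218


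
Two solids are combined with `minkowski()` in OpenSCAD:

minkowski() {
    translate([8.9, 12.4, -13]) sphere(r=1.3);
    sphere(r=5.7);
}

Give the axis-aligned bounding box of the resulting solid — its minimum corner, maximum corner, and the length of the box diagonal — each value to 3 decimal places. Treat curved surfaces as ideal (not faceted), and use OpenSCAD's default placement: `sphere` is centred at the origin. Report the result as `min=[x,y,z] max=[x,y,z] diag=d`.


min=[1.900,5.400,-20.000] max=[15.900,19.400,-6.000] diag=24.249

A = translate([8.9, 12.4, -13]) sphere(r=1.3) → bbox [7.6,11.1,-14.3] .. [10.2,13.7,-11.7]
B = sphere(r=5.7) → bbox [-5.7,-5.7,-5.7] .. [5.7,5.7,5.7]
lo = A.lo+B.lo = [7.6-5.7, 11.1-5.7, -14.3-5.7] = [1.900,5.400,-20.000]
hi = A.hi+B.hi = [10.2+5.7, 13.7+5.7, -11.7+5.7] = [15.900,19.400,-6.000]
diag = √(14²+14²+14²) = √588 = 24.249


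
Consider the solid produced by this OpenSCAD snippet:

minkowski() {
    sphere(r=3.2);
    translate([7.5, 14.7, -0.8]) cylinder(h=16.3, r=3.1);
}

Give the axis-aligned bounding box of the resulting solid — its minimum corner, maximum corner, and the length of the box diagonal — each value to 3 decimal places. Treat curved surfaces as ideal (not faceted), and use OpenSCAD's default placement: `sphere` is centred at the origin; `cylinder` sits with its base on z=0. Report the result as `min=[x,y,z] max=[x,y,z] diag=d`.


A = translate([7.5, 14.7, -0.8]) cylinder(h=16.3, r=3.1) → bbox [4.4,11.6,-0.8] .. [10.6,17.8,15.5]
B = sphere(r=3.2) → bbox [-3.2,-3.2,-3.2] .. [3.2,3.2,3.2]
lo = A.lo+B.lo = [4.4-3.2, 11.6-3.2, -0.8-3.2] = [1.200,8.400,-4.000]
hi = A.hi+B.hi = [10.6+3.2, 17.8+3.2, 15.5+3.2] = [13.800,21.000,18.700]
diag = √(12.6²+12.6²+22.7²) = √832.81 = 28.858

min=[1.200,8.400,-4.000] max=[13.800,21.000,18.700] diag=28.858


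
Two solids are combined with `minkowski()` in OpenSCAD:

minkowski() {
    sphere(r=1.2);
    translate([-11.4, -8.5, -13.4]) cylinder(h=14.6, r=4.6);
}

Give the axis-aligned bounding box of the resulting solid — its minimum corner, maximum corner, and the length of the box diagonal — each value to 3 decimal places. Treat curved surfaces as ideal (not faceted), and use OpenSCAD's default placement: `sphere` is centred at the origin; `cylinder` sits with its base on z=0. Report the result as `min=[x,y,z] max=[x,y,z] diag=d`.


A = translate([-11.4, -8.5, -13.4]) cylinder(h=14.6, r=4.6) → bbox [-16,-13.1,-13.4] .. [-6.8,-3.9,1.2]
B = sphere(r=1.2) → bbox [-1.2,-1.2,-1.2] .. [1.2,1.2,1.2]
lo = A.lo+B.lo = [-16-1.2, -13.1-1.2, -13.4-1.2] = [-17.200,-14.300,-14.600]
hi = A.hi+B.hi = [-6.8+1.2, -3.9+1.2, 1.2+1.2] = [-5.600,-2.700,2.400]
diag = √(11.6²+11.6²+17²) = √558.12 = 23.625

min=[-17.200,-14.300,-14.600] max=[-5.600,-2.700,2.400] diag=23.625


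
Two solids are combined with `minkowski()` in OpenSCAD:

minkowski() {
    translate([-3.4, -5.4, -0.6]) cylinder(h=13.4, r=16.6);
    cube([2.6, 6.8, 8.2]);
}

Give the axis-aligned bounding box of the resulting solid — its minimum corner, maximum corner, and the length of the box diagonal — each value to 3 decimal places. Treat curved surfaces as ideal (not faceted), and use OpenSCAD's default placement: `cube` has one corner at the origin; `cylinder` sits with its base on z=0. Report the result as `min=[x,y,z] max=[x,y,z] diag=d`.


min=[-20.000,-22.000,-0.600] max=[15.800,18.000,21.000] diag=57.864

A = translate([-3.4, -5.4, -0.6]) cylinder(h=13.4, r=16.6) → bbox [-20,-22,-0.6] .. [13.2,11.2,12.8]
B = cube([2.6, 6.8, 8.2]) → bbox [0,0,0] .. [2.6,6.8,8.2]
lo = A.lo+B.lo = [-20+0, -22+0, -0.6+0] = [-20.000,-22.000,-0.600]
hi = A.hi+B.hi = [13.2+2.6, 11.2+6.8, 12.8+8.2] = [15.800,18.000,21.000]
diag = √(35.8²+40²+21.6²) = √3348.2 = 57.864


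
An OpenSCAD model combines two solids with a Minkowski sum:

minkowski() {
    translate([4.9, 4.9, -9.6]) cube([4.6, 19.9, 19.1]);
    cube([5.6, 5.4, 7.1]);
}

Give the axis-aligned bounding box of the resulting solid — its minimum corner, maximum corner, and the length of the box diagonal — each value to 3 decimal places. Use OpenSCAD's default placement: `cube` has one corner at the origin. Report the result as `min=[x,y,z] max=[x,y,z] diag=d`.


min=[4.900,4.900,-9.600] max=[15.100,30.200,16.600] diag=37.823

A = translate([4.9, 4.9, -9.6]) cube([4.6, 19.9, 19.1]) → bbox [4.9,4.9,-9.6] .. [9.5,24.8,9.5]
B = cube([5.6, 5.4, 7.1]) → bbox [0,0,0] .. [5.6,5.4,7.1]
lo = A.lo+B.lo = [4.9+0, 4.9+0, -9.6+0] = [4.900,4.900,-9.600]
hi = A.hi+B.hi = [9.5+5.6, 24.8+5.4, 9.5+7.1] = [15.100,30.200,16.600]
diag = √(10.2²+25.3²+26.2²) = √1430.57 = 37.823


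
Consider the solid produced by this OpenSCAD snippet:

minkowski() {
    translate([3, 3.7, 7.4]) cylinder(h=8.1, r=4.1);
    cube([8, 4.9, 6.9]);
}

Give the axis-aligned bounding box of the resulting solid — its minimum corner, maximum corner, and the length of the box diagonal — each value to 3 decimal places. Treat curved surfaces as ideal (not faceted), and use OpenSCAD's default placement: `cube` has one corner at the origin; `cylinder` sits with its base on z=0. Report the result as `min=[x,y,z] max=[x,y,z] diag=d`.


A = translate([3, 3.7, 7.4]) cylinder(h=8.1, r=4.1) → bbox [-1.1,-0.4,7.4] .. [7.1,7.8,15.5]
B = cube([8, 4.9, 6.9]) → bbox [0,0,0] .. [8,4.9,6.9]
lo = A.lo+B.lo = [-1.1+0, -0.4+0, 7.4+0] = [-1.100,-0.400,7.400]
hi = A.hi+B.hi = [7.1+8, 7.8+4.9, 15.5+6.9] = [15.100,12.700,22.400]
diag = √(16.2²+13.1²+15²) = √659.05 = 25.672

min=[-1.100,-0.400,7.400] max=[15.100,12.700,22.400] diag=25.672


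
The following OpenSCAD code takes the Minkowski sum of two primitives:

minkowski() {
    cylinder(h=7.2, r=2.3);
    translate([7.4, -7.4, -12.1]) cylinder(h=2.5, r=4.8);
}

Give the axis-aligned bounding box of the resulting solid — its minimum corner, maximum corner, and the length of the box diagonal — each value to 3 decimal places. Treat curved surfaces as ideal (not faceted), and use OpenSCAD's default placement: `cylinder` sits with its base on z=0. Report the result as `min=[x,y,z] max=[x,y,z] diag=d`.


A = translate([7.4, -7.4, -12.1]) cylinder(h=2.5, r=4.8) → bbox [2.6,-12.2,-12.1] .. [12.2,-2.6,-9.6]
B = cylinder(h=7.2, r=2.3) → bbox [-2.3,-2.3,0] .. [2.3,2.3,7.2]
lo = A.lo+B.lo = [2.6-2.3, -12.2-2.3, -12.1+0] = [0.300,-14.500,-12.100]
hi = A.hi+B.hi = [12.2+2.3, -2.6+2.3, -9.6+7.2] = [14.500,-0.300,-2.400]
diag = √(14.2²+14.2²+9.7²) = √497.37 = 22.302

min=[0.300,-14.500,-12.100] max=[14.500,-0.300,-2.400] diag=22.302


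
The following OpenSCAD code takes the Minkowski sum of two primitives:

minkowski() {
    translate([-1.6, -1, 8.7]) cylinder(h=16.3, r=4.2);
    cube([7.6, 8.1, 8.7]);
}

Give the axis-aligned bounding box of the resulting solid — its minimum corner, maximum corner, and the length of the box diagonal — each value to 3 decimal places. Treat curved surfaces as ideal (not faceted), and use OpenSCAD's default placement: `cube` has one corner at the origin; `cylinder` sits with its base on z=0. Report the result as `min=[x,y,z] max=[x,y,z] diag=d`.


A = translate([-1.6, -1, 8.7]) cylinder(h=16.3, r=4.2) → bbox [-5.8,-5.2,8.7] .. [2.6,3.2,25]
B = cube([7.6, 8.1, 8.7]) → bbox [0,0,0] .. [7.6,8.1,8.7]
lo = A.lo+B.lo = [-5.8+0, -5.2+0, 8.7+0] = [-5.800,-5.200,8.700]
hi = A.hi+B.hi = [2.6+7.6, 3.2+8.1, 25+8.7] = [10.200,11.300,33.700]
diag = √(16²+16.5²+25²) = √1153.25 = 33.960

min=[-5.800,-5.200,8.700] max=[10.200,11.300,33.700] diag=33.960


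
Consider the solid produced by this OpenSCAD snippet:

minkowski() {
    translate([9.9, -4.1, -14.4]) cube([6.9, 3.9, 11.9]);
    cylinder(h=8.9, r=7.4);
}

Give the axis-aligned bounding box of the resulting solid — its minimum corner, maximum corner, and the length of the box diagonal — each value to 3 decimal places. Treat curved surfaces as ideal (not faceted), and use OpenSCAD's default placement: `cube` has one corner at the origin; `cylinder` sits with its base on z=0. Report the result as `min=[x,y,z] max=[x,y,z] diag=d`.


min=[2.500,-11.500,-14.400] max=[24.200,7.200,6.400] diag=35.401

A = translate([9.9, -4.1, -14.4]) cube([6.9, 3.9, 11.9]) → bbox [9.9,-4.1,-14.4] .. [16.8,-0.2,-2.5]
B = cylinder(h=8.9, r=7.4) → bbox [-7.4,-7.4,0] .. [7.4,7.4,8.9]
lo = A.lo+B.lo = [9.9-7.4, -4.1-7.4, -14.4+0] = [2.500,-11.500,-14.400]
hi = A.hi+B.hi = [16.8+7.4, -0.2+7.4, -2.5+8.9] = [24.200,7.200,6.400]
diag = √(21.7²+18.7²+20.8²) = √1253.22 = 35.401


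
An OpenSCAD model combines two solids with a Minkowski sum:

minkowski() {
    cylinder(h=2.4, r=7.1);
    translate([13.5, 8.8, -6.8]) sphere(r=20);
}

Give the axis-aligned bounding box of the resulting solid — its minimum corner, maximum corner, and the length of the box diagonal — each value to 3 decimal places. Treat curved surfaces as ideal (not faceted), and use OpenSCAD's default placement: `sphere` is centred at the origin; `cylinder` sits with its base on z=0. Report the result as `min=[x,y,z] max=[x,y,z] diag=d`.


min=[-13.600,-18.300,-26.800] max=[40.600,35.900,15.600] diag=87.596

A = translate([13.5, 8.8, -6.8]) sphere(r=20) → bbox [-6.5,-11.2,-26.8] .. [33.5,28.8,13.2]
B = cylinder(h=2.4, r=7.1) → bbox [-7.1,-7.1,0] .. [7.1,7.1,2.4]
lo = A.lo+B.lo = [-6.5-7.1, -11.2-7.1, -26.8+0] = [-13.600,-18.300,-26.800]
hi = A.hi+B.hi = [33.5+7.1, 28.8+7.1, 13.2+2.4] = [40.600,35.900,15.600]
diag = √(54.2²+54.2²+42.4²) = √7673.04 = 87.596


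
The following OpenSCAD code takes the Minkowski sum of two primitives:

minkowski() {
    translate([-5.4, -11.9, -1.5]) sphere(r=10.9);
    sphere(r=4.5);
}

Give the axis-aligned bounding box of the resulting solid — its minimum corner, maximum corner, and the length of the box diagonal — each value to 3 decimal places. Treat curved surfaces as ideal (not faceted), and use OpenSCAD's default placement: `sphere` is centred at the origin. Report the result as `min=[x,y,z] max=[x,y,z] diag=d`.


A = translate([-5.4, -11.9, -1.5]) sphere(r=10.9) → bbox [-16.3,-22.8,-12.4] .. [5.5,-1,9.4]
B = sphere(r=4.5) → bbox [-4.5,-4.5,-4.5] .. [4.5,4.5,4.5]
lo = A.lo+B.lo = [-16.3-4.5, -22.8-4.5, -12.4-4.5] = [-20.800,-27.300,-16.900]
hi = A.hi+B.hi = [5.5+4.5, -1+4.5, 9.4+4.5] = [10.000,3.500,13.900]
diag = √(30.8²+30.8²+30.8²) = √2845.92 = 53.347

min=[-20.800,-27.300,-16.900] max=[10.000,3.500,13.900] diag=53.347


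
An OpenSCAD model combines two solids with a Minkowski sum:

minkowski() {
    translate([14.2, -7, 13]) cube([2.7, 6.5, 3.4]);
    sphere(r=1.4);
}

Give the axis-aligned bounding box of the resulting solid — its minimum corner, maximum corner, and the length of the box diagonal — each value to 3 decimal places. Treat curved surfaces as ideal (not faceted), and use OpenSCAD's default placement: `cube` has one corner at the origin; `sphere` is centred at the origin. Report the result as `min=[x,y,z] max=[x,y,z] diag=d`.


A = translate([14.2, -7, 13]) cube([2.7, 6.5, 3.4]) → bbox [14.2,-7,13] .. [16.9,-0.5,16.4]
B = sphere(r=1.4) → bbox [-1.4,-1.4,-1.4] .. [1.4,1.4,1.4]
lo = A.lo+B.lo = [14.2-1.4, -7-1.4, 13-1.4] = [12.800,-8.400,11.600]
hi = A.hi+B.hi = [16.9+1.4, -0.5+1.4, 16.4+1.4] = [18.300,0.900,17.800]
diag = √(5.5²+9.3²+6.2²) = √155.18 = 12.457

min=[12.800,-8.400,11.600] max=[18.300,0.900,17.800] diag=12.457


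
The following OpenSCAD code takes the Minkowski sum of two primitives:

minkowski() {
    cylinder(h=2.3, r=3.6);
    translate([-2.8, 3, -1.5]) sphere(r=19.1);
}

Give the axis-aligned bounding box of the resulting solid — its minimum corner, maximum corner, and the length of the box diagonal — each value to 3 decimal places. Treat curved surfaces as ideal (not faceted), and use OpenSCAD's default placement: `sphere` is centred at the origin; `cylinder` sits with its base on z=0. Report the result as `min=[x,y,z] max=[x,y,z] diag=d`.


A = translate([-2.8, 3, -1.5]) sphere(r=19.1) → bbox [-21.9,-16.1,-20.6] .. [16.3,22.1,17.6]
B = cylinder(h=2.3, r=3.6) → bbox [-3.6,-3.6,0] .. [3.6,3.6,2.3]
lo = A.lo+B.lo = [-21.9-3.6, -16.1-3.6, -20.6+0] = [-25.500,-19.700,-20.600]
hi = A.hi+B.hi = [16.3+3.6, 22.1+3.6, 17.6+2.3] = [19.900,25.700,19.900]
diag = √(45.4²+45.4²+40.5²) = √5762.57 = 75.912

min=[-25.500,-19.700,-20.600] max=[19.900,25.700,19.900] diag=75.912


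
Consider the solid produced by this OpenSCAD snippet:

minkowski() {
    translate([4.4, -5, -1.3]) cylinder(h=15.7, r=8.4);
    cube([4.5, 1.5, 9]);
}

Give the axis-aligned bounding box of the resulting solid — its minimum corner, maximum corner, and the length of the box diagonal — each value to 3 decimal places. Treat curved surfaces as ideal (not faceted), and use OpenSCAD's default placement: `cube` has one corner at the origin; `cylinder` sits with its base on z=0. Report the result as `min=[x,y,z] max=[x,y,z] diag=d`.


A = translate([4.4, -5, -1.3]) cylinder(h=15.7, r=8.4) → bbox [-4,-13.4,-1.3] .. [12.8,3.4,14.4]
B = cube([4.5, 1.5, 9]) → bbox [0,0,0] .. [4.5,1.5,9]
lo = A.lo+B.lo = [-4+0, -13.4+0, -1.3+0] = [-4.000,-13.400,-1.300]
hi = A.hi+B.hi = [12.8+4.5, 3.4+1.5, 14.4+9] = [17.300,4.900,23.400]
diag = √(21.3²+18.3²+24.7²) = √1398.67 = 37.399

min=[-4.000,-13.400,-1.300] max=[17.300,4.900,23.400] diag=37.399


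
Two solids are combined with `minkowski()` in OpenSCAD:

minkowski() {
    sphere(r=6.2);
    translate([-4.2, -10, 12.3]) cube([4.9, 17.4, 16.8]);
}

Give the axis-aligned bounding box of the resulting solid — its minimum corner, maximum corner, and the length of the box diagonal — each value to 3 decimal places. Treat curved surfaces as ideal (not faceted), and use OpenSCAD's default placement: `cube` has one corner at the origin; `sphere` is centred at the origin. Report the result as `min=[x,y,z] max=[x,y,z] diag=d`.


A = translate([-4.2, -10, 12.3]) cube([4.9, 17.4, 16.8]) → bbox [-4.2,-10,12.3] .. [0.7,7.4,29.1]
B = sphere(r=6.2) → bbox [-6.2,-6.2,-6.2] .. [6.2,6.2,6.2]
lo = A.lo+B.lo = [-4.2-6.2, -10-6.2, 12.3-6.2] = [-10.400,-16.200,6.100]
hi = A.hi+B.hi = [0.7+6.2, 7.4+6.2, 29.1+6.2] = [6.900,13.600,35.300]
diag = √(17.3²+29.8²+29.2²) = √2039.97 = 45.166

min=[-10.400,-16.200,6.100] max=[6.900,13.600,35.300] diag=45.166


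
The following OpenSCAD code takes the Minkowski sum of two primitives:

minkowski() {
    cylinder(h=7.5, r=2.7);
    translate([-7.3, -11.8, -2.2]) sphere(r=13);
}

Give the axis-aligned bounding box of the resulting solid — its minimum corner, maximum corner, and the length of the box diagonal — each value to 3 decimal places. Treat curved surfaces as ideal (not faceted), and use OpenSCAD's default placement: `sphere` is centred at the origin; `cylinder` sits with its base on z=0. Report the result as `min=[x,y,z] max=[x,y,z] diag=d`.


min=[-23.000,-27.500,-15.200] max=[8.400,3.900,18.300] diag=55.625

A = translate([-7.3, -11.8, -2.2]) sphere(r=13) → bbox [-20.3,-24.8,-15.2] .. [5.7,1.2,10.8]
B = cylinder(h=7.5, r=2.7) → bbox [-2.7,-2.7,0] .. [2.7,2.7,7.5]
lo = A.lo+B.lo = [-20.3-2.7, -24.8-2.7, -15.2+0] = [-23.000,-27.500,-15.200]
hi = A.hi+B.hi = [5.7+2.7, 1.2+2.7, 10.8+7.5] = [8.400,3.900,18.300]
diag = √(31.4²+31.4²+33.5²) = √3094.17 = 55.625


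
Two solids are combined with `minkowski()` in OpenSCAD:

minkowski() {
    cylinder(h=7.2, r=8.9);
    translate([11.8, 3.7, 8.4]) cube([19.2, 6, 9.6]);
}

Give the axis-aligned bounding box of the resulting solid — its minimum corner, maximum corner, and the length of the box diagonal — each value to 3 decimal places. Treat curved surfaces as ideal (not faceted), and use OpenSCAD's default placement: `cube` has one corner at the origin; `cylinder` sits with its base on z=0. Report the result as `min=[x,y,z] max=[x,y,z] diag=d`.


A = translate([11.8, 3.7, 8.4]) cube([19.2, 6, 9.6]) → bbox [11.8,3.7,8.4] .. [31,9.7,18]
B = cylinder(h=7.2, r=8.9) → bbox [-8.9,-8.9,0] .. [8.9,8.9,7.2]
lo = A.lo+B.lo = [11.8-8.9, 3.7-8.9, 8.4+0] = [2.900,-5.200,8.400]
hi = A.hi+B.hi = [31+8.9, 9.7+8.9, 18+7.2] = [39.900,18.600,25.200]
diag = √(37²+23.8²+16.8²) = √2217.68 = 47.092

min=[2.900,-5.200,8.400] max=[39.900,18.600,25.200] diag=47.092


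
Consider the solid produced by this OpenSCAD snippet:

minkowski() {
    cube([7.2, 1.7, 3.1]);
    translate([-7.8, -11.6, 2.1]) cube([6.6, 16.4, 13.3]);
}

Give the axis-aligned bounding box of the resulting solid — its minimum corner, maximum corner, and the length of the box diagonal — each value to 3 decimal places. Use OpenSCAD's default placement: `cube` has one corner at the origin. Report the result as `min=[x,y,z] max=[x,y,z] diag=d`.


min=[-7.800,-11.600,2.100] max=[6.000,6.500,18.500] diag=28.054

A = translate([-7.8, -11.6, 2.1]) cube([6.6, 16.4, 13.3]) → bbox [-7.8,-11.6,2.1] .. [-1.2,4.8,15.4]
B = cube([7.2, 1.7, 3.1]) → bbox [0,0,0] .. [7.2,1.7,3.1]
lo = A.lo+B.lo = [-7.8+0, -11.6+0, 2.1+0] = [-7.800,-11.600,2.100]
hi = A.hi+B.hi = [-1.2+7.2, 4.8+1.7, 15.4+3.1] = [6.000,6.500,18.500]
diag = √(13.8²+18.1²+16.4²) = √787.01 = 28.054


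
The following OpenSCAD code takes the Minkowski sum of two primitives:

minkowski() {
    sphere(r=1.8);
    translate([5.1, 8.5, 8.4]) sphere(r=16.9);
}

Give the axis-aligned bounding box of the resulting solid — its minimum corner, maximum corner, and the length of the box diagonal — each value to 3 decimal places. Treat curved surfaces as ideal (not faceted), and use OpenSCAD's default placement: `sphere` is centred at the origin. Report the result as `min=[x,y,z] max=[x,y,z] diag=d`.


min=[-13.600,-10.200,-10.300] max=[23.800,27.200,27.100] diag=64.779

A = translate([5.1, 8.5, 8.4]) sphere(r=16.9) → bbox [-11.8,-8.4,-8.5] .. [22,25.4,25.3]
B = sphere(r=1.8) → bbox [-1.8,-1.8,-1.8] .. [1.8,1.8,1.8]
lo = A.lo+B.lo = [-11.8-1.8, -8.4-1.8, -8.5-1.8] = [-13.600,-10.200,-10.300]
hi = A.hi+B.hi = [22+1.8, 25.4+1.8, 25.3+1.8] = [23.800,27.200,27.100]
diag = √(37.4²+37.4²+37.4²) = √4196.28 = 64.779


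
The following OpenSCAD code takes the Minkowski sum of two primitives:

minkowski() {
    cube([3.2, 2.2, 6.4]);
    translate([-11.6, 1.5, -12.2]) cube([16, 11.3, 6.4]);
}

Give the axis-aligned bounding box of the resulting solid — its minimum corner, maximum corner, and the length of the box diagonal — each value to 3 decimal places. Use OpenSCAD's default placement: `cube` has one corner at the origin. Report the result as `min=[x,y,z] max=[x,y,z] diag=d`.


min=[-11.600,1.500,-12.200] max=[7.600,15.000,0.600] diag=26.734

A = translate([-11.6, 1.5, -12.2]) cube([16, 11.3, 6.4]) → bbox [-11.6,1.5,-12.2] .. [4.4,12.8,-5.8]
B = cube([3.2, 2.2, 6.4]) → bbox [0,0,0] .. [3.2,2.2,6.4]
lo = A.lo+B.lo = [-11.6+0, 1.5+0, -12.2+0] = [-11.600,1.500,-12.200]
hi = A.hi+B.hi = [4.4+3.2, 12.8+2.2, -5.8+6.4] = [7.600,15.000,0.600]
diag = √(19.2²+13.5²+12.8²) = √714.73 = 26.734


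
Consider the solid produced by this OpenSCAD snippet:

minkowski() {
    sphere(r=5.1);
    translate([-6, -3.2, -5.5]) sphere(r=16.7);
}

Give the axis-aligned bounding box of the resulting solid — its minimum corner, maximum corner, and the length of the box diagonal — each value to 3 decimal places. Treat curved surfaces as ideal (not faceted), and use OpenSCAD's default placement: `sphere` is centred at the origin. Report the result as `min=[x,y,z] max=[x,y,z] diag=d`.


min=[-27.800,-25.000,-27.300] max=[15.800,18.600,16.300] diag=75.517

A = translate([-6, -3.2, -5.5]) sphere(r=16.7) → bbox [-22.7,-19.9,-22.2] .. [10.7,13.5,11.2]
B = sphere(r=5.1) → bbox [-5.1,-5.1,-5.1] .. [5.1,5.1,5.1]
lo = A.lo+B.lo = [-22.7-5.1, -19.9-5.1, -22.2-5.1] = [-27.800,-25.000,-27.300]
hi = A.hi+B.hi = [10.7+5.1, 13.5+5.1, 11.2+5.1] = [15.800,18.600,16.300]
diag = √(43.6²+43.6²+43.6²) = √5702.88 = 75.517
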